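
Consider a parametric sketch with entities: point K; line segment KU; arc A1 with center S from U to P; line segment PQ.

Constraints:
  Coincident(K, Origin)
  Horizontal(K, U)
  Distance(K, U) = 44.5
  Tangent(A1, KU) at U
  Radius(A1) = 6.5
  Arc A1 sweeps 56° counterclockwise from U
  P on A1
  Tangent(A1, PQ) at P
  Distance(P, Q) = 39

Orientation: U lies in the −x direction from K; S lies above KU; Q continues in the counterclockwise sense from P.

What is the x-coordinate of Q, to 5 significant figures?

-17.303

K is at the origin; KU is horizontal with |KU| = 44.5 and U on the −x side, so U = (-44.500, 0.0000). Tangency of A1 to KU means the radius SU is perpendicular to KU, so S = U + (0, 6.5) = (-44.500, 6.5000). On A1, U sits at bearing -90° from S; a 56° counterclockwise sweep puts P at bearing -34°, so P = S + 6.5·(cos -34°, sin -34°) = (-39.111, 2.8652). Since A1 is tangent to PQ there, SP ⟂ PQ, so PQ runs along (−sin -34°, cos -34°); with |PQ| = 39.0, Q = (-17.303, 35.198). So Q.x = -17.303.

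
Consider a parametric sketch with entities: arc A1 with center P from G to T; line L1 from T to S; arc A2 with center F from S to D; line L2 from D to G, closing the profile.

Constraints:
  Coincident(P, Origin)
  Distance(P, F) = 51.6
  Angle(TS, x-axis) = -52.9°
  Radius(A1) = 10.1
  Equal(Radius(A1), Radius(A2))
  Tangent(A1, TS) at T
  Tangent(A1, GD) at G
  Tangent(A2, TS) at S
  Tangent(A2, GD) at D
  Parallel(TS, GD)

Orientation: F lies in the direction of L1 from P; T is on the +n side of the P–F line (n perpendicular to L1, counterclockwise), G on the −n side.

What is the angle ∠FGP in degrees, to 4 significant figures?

78.93°

P is at the origin and F lies 51.6 along u from P, so F = 51.6·u = (31.13, -41.16). Tangency of A1 to both parallel lines with radius 10.1 puts T and G at P ± 10.1·n: T = (8.056, 6.092), G = (-8.056, -6.092). Then cos ∠FGP = GF·GP / (|GF||GP|), giving 78.93°.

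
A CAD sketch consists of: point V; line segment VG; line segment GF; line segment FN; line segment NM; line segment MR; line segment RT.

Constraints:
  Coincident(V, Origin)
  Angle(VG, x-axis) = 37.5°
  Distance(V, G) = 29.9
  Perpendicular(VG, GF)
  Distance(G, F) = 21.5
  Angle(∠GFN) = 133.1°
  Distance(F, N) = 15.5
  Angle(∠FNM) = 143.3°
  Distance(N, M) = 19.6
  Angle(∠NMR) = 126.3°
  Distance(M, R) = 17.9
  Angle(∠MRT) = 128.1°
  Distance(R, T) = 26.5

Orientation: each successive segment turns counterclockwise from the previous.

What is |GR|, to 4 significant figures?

47.85

V is at the origin; VG runs at 37.5° with length 29.9, so G = (23.72, 18.20). The perpendicularity gives GF at right angles to VG, so GF runs at 127.5°; with |GF| = 21.5, F = (10.63, 35.26). ∠GFN = 133.1° gives FN at 174.4° from the x-axis; with |FN| = 15.5, N = (-4.793, 36.77). ∠FNM = 143.3° gives NM at -148.9° from the x-axis; with |NM| = 19.6, M = (-21.58, 26.65). ∠NMR = 126.3° gives MR at -95.20° from the x-axis; with |MR| = 17.9, R = (-23.20, 8.821). Then |GR| = |R − G| = 47.85.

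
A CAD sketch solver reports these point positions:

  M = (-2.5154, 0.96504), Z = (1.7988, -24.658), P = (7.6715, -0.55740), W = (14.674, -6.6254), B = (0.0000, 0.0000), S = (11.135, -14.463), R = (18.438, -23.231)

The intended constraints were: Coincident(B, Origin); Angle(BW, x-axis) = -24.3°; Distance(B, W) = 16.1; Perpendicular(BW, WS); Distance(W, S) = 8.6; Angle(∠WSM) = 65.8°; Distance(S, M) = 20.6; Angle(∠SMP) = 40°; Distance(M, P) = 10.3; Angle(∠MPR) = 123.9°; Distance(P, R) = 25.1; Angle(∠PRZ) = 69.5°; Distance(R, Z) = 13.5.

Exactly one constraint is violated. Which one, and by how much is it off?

Distance(R, Z) = 13.5 — off by 3.20.

B = (0.00, 0.00) ✓; BW at -24.30° ✓; |BW| = 16.10 ✓; ∠(BW, WS) = 90.00° ✓; |WS| = 8.600 ✓; ∠WSM = 65.80° ✓; |SM| = 20.60 ✓; ∠SMP = 40.00° ✓; |MP| = 10.30 ✓; ∠MPR = 123.9° ✓; |PR| = 25.10 ✓; ∠PRZ = 69.50° ✓; |RZ| = 16.70 ✗.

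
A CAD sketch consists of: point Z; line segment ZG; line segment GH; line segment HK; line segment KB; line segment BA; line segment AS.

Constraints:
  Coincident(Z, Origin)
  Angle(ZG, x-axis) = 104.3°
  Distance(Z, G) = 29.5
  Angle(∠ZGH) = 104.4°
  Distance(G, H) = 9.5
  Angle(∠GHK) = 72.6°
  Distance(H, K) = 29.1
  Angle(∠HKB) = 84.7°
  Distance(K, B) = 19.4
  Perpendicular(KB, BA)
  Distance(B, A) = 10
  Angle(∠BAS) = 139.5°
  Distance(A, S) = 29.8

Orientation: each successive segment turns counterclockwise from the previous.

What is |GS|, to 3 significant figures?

13.6

Z is at the origin; ZG runs at 104.3° with length 29.5, so G = (-7.29, 28.6). ∠ZGH = 104.4° gives GH at 180° from the x-axis; with |GH| = 9.5, H = (-16.8, 28.6). ∠GHK = 72.6° gives HK at -72.7° from the x-axis; with |HK| = 29.1, K = (-8.13, 0.819). ∠HKB = 84.7° gives KB at 22.6° from the x-axis; with |KB| = 19.4, B = (9.78, 8.27). KB is perpendicular to BA, so BA runs at 113°; with |BA| = 10.0, A = (5.93, 17.5). ∠BAS = 139.5° gives AS at 153° from the x-axis; with |AS| = 29.8, S = (-20.6, 31.0). Then |GS| = |S − G| = 13.6.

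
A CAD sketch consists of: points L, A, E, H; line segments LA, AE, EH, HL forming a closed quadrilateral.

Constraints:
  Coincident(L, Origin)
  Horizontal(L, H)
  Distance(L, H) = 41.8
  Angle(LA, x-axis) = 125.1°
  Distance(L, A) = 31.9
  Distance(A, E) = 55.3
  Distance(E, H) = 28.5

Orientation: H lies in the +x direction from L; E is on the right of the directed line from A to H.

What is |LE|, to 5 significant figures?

23.800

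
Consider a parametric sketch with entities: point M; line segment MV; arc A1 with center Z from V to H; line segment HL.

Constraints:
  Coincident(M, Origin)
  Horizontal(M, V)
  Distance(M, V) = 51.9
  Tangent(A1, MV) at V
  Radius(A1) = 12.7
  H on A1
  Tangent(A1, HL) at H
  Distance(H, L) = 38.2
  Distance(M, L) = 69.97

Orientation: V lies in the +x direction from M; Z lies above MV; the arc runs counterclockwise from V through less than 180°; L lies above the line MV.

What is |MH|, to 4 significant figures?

65.88

Checks: M.y = 0.00, V.y = 0.00 ✓; |ZH| = 12.70 ✓; ∠(ZH, HL) = 90.00° ✓; |HL| = 38.20 ✓; |ML| = 69.97 ✓.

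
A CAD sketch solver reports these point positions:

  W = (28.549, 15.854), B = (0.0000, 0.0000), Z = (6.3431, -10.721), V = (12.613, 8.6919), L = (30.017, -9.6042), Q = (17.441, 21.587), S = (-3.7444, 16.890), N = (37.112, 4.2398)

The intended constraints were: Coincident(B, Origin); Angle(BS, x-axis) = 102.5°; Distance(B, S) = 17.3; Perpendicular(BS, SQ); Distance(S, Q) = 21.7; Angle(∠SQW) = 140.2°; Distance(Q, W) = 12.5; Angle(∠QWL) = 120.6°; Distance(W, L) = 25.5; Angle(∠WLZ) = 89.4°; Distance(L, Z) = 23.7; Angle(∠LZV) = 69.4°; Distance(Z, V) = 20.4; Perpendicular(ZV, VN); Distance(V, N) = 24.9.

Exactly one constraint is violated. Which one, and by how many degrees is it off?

Perpendicular(ZV, VN) — off by 7.60°.

B = (0.00, 0.00) ✓; BS at 102.5° ✓; |BS| = 17.30 ✓; ∠(BS, SQ) = 90.00° ✓; |SQ| = 21.70 ✓; ∠SQW = 140.2° ✓; |QW| = 12.50 ✓; ∠QWL = 120.6° ✓; |WL| = 25.50 ✓; ∠WLZ = 89.40° ✓; |LZ| = 23.70 ✓; ∠LZV = 69.40° ✓; |ZV| = 20.40 ✓; ∠(ZV, VN) = 82.40° ✗; |VN| = 24.90 ✓.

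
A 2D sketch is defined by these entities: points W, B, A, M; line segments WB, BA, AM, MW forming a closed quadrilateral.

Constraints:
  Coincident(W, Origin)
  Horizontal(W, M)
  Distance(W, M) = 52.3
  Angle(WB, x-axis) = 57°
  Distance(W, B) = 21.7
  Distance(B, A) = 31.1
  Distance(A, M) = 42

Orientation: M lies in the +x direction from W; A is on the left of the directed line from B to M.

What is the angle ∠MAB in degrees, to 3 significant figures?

73.1°

W is at the origin; W and M share the same y with |WM| = 52.3 and M in +x, so M = (52.3, 0). WB runs at 57.0° with |WB| = 21.7, so B = (11.8, 18.2). A is determined by |BA| = 31.1 and |AM| = 42.0 together: it lies at the intersection of circle(B, 31.1) and circle(M, 42.0). With |BM| = 44.4, the foot of the radical line on BM is 13.2 from B and the perpendicular offset is √(31.1² − 13.2²) = 28.2. Taking the left-of-BM solution: A = (35.4, 38.5).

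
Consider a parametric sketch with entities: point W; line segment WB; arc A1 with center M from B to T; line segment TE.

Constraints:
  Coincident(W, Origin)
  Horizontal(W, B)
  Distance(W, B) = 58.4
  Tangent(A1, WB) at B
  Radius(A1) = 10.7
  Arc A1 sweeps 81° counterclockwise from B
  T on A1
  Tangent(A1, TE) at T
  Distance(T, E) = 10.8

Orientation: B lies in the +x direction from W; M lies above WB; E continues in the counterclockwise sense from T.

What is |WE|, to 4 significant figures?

73.35

W is at the origin; W and B share the same y with |WB| = 58.4 and B on the +x side, so B = (58.40, 0.000). Tangency of A1 to WB means the radius MB is perpendicular to WB, so M = B + (0, 10.7) = (58.40, 10.70). On A1, B sits at bearing -90° from M; an 81° counterclockwise sweep puts T at bearing -9°, so T = M + 10.7·(cos -9°, sin -9°) = (68.97, 9.026). A1 meets TE tangentially, so MT is at right angles to TE, so TE runs along (−sin -9°, cos -9°); with |TE| = 10.8, E = (70.66, 19.69). Then |WE| = |E − W| = 73.35.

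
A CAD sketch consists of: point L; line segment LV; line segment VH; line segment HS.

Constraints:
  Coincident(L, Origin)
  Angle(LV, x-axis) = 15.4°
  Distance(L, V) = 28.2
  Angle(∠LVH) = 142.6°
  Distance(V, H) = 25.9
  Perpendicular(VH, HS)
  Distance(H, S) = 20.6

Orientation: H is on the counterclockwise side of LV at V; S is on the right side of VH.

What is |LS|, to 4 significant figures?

61.29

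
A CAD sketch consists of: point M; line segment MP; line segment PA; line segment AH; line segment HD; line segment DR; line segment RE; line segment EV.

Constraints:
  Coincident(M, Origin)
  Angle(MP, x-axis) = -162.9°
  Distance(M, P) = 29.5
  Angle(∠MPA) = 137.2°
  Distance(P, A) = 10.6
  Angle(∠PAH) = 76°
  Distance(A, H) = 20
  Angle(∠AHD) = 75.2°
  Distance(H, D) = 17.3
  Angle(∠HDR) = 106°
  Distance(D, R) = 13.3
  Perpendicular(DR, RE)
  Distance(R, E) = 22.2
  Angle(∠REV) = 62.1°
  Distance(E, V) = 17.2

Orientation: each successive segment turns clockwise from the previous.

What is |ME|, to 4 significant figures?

40.58

∠HDR = 106.0° gives DR at -128.5° from the x-axis; with |DR| = 13.3, R = (-23.21, -13.18). DR is perpendicular to RE, so RE runs at 141.5°; with |RE| = 22.2, E = (-40.58, 0.6375). Then |ME| = |E − M| = 40.58.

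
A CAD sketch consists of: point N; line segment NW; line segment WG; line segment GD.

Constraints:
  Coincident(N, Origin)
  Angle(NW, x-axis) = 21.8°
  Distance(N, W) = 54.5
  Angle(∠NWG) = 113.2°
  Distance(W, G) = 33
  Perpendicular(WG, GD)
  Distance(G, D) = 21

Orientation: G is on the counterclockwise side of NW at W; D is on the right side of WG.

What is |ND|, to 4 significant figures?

89.56

∠NWG = 113.2°, so WG runs at 21.8° + (180° − 113.2°) = 88.60° from the x-axis; with |WG| = 33.0, G = W + 33.0·(cos 88.60°, sin 88.60°) = (51.41, 53.23). WG is perpendicular to GD; with |GD| = 21.0 on the right of WG, D = G + 21.0·(0.9997, -0.02443) = (72.40, 52.72). Then |ND| = |D − N| = 89.56.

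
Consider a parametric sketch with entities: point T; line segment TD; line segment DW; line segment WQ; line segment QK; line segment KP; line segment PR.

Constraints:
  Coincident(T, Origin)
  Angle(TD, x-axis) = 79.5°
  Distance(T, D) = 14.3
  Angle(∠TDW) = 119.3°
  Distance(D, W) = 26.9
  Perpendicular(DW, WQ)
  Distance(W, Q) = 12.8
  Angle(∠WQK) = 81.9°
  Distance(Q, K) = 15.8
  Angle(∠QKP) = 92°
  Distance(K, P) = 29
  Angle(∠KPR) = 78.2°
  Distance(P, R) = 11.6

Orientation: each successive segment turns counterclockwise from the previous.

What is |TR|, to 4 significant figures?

42.26

∠QKP = 92.0° gives KP at 56.30° from the x-axis; with |KP| = 29.0, P = (3.279, 37.27). ∠KPR = 78.2° gives PR at 158.1° from the x-axis; with |PR| = 11.6, R = (-7.484, 41.60). Then |TR| = |R − T| = 42.26.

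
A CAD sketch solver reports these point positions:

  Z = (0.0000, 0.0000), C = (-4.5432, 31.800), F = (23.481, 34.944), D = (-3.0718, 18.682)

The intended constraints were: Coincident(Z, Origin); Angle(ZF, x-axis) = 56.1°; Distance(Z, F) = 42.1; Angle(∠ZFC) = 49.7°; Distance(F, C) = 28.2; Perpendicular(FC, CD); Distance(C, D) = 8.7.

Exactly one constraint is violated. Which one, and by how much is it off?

Distance(C, D) = 8.7 — off by 4.50.

Z = (0.00, 0.00) ✓; ZF at 56.10° ✓; |ZF| = 42.10 ✓; ∠ZFC = 49.70° ✓; |FC| = 28.20 ✓; ∠(FC, CD) = 90.00° ✓; |CD| = 13.20 ✗.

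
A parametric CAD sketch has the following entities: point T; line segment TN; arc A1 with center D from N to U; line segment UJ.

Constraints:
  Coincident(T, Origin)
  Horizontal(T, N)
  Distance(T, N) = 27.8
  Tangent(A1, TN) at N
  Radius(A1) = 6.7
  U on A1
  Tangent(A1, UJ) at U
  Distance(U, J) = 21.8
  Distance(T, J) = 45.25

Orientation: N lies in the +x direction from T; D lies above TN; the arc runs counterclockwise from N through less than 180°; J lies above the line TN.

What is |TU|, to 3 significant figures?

35.1

T is at the origin; T and N share the same y with |TN| = 27.8 and N on the +x side, so N = (27.8, 0.00). Tangency of A1 to TN means the radius DN is perpendicular to TN, so D = N + (0, 6.7) = (27.8, 6.70). Since DU ⟂ UJ (tangency), |DJ| = √(6.7² + 21.8²) = 22.8 regardless of where U sits on A1. So J lies on both circle(T, 45.25) and circle(D, 22.8); the above-TN intersection is J = (35.4, 28.2). U is the foot of the tangent from J: U = (34.5, 6.43).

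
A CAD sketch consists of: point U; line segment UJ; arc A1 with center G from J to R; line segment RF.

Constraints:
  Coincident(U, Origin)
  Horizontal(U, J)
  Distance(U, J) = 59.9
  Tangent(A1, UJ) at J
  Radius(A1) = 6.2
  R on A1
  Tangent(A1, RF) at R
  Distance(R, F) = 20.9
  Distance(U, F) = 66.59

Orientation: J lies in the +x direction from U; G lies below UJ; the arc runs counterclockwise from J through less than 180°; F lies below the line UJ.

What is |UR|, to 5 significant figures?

54.605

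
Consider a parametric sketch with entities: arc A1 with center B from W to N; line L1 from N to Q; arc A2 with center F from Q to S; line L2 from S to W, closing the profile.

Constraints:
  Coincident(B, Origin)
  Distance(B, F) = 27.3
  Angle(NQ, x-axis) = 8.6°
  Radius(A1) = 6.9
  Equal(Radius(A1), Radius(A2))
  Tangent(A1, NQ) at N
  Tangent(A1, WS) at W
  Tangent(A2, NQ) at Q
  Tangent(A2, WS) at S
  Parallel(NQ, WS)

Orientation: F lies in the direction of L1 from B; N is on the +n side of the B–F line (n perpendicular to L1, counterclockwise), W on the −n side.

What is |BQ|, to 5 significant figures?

28.158

The slot axis is L1's direction at 8.6°, so u = (cos 8.6°, sin 8.6°) = (0.98876, 0.14954) and n = (−sin 8.6°, cos 8.6°) = (-0.14954, 0.98876). B is at the origin and F lies 27.3 along u from B, so F = 27.3·u = (26.993, 4.0823). Tangency of A1 to both parallel lines with radius 6.9 puts N and W at B ± 6.9·n: N = (-1.0318, 6.8224), W = (1.0318, -6.8224). Equal radii place Q and S the same way about F: Q = F + 6.9·n = (25.961, 10.905), S = F − 6.9·n = (28.025, -2.7401). Then |BQ| = |Q − B| = 28.158.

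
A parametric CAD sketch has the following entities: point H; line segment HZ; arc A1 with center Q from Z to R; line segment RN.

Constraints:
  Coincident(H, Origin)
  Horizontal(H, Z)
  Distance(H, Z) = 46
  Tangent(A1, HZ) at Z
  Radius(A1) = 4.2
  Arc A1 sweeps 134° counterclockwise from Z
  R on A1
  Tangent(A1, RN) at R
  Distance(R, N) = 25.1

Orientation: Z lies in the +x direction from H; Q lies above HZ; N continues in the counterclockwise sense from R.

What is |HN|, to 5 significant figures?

40.389

H is at the origin; H and Z share the same y with |HZ| = 46.0 and Z on the +x side, so Z = (46.000, 0.0000). A1 meets HZ tangentially, so QZ is at right angles to HZ, so Q = Z + (0, 4.2) = (46.000, 4.2000). On A1, Z sits at bearing -90° from Q; a 134° counterclockwise sweep puts R at bearing 44°, so R = Q + 4.2·(cos 44°, sin 44°) = (49.021, 7.1176). Tangency of A1 to RN means the radius QR is perpendicular to RN, so RN runs along (−sin 44°, cos 44°); with |RN| = 25.1, N = (31.585, 25.173). Then |HN| = |N − H| = 40.389.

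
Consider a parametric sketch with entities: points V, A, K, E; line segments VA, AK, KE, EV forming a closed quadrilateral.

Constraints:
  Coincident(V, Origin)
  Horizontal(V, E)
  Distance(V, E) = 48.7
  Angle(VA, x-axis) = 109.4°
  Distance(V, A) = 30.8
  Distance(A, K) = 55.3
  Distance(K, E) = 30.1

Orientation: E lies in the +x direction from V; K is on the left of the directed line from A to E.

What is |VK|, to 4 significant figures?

54.07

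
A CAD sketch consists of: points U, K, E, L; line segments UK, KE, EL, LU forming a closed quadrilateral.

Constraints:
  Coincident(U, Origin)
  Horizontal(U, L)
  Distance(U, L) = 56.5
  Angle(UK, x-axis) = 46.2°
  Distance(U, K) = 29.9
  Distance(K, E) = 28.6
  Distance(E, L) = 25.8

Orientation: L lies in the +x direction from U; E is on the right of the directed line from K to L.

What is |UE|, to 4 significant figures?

31.60

U is at the origin; UL is horizontal with |UL| = 56.5 and L in +x, so L = (56.5, 0). UK runs at 46.2° with |UK| = 29.9, so K = (20.70, 21.58). E is determined by |KE| = 28.6 and |EL| = 25.8 together: it lies at the intersection of circle(K, 28.6) and circle(L, 25.8). With |KL| = 41.81, the foot of the radical line on KL is 22.72 from K and the perpendicular offset is √(28.6² − 22.72²) = 17.37. Taking the right-of-KL solution: E = (31.19, -5.023).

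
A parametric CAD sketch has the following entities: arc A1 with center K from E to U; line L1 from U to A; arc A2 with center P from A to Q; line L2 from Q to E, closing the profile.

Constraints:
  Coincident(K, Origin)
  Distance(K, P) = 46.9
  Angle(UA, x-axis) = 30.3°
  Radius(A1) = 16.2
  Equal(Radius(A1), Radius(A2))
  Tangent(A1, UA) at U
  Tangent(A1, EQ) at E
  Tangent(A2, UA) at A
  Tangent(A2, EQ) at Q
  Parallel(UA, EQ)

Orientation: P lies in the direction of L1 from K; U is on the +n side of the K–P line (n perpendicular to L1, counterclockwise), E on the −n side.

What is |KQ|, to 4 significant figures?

49.62

The slot axis is L1's direction at 30.3°, so u = (cos 30.3°, sin 30.3°) = (0.8634, 0.5045) and n = (−sin 30.3°, cos 30.3°) = (-0.5045, 0.8634). K is at the origin and P lies 46.9 along u from K, so P = 46.9·u = (40.49, 23.66). Tangency of A1 to both parallel lines with radius 16.2 puts U and E at K ± 16.2·n: U = (-8.173, 13.99), E = (8.173, -13.99). Equal radii place A and Q the same way about P: A = P + 16.2·n = (32.32, 37.65), Q = P − 16.2·n = (48.67, 9.675). Then |KQ| = |Q − K| = 49.62.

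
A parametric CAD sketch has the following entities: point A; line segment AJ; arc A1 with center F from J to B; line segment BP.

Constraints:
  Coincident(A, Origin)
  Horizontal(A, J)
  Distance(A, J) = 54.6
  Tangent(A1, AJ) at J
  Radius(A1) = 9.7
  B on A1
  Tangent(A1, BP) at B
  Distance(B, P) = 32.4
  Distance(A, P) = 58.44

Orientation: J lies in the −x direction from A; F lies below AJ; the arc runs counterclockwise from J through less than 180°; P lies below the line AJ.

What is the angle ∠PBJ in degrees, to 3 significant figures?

115°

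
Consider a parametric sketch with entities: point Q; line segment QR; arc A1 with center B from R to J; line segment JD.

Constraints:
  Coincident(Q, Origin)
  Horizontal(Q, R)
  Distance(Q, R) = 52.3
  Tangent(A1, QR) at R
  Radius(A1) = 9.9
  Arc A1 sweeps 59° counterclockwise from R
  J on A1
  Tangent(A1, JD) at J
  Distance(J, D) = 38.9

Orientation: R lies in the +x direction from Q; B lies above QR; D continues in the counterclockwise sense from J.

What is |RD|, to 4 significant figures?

47.63

Q is at the origin; QR is horizontal with |QR| = 52.3 and R on the +x side, so R = (52.30, 0.000). The tangent condition forces BR to be normal to QR, so B = R + (0, 9.9) = (52.30, 9.900). On A1, R sits at bearing -90° from B; a 59° counterclockwise sweep puts J at bearing -31°, so J = B + 9.9·(cos -31°, sin -31°) = (60.79, 4.801). Tangency of A1 to JD means the radius BJ is perpendicular to JD, so JD runs along (−sin -31°, cos -31°); with |JD| = 38.9, D = (80.82, 38.14). Then |RD| = |D − R| = 47.63.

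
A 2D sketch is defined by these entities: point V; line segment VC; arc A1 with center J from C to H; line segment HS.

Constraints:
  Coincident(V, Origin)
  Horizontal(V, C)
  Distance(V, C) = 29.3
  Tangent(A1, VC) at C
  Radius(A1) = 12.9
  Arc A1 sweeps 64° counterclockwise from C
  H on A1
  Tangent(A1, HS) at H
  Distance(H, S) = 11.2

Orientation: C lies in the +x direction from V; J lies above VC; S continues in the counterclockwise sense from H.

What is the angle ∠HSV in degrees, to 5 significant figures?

43.296°

V is at the origin; V and C share the same y with |VC| = 29.3 and C on the +x side, so C = (29.300, 0.0000). Since A1 is tangent to VC there, JC ⟂ VC, so J = C + (0, 12.9) = (29.300, 12.900). On A1, C sits at bearing -90° from J; a 64° counterclockwise sweep puts H at bearing -26°, so H = J + 12.9·(cos -26°, sin -26°) = (40.894, 7.2450). The tangent condition forces JH to be normal to HS, so HS runs along (−sin -26°, cos -26°); with |HS| = 11.2, S = (45.804, 17.312). Then cos ∠HSV = SH·SV / (|SH||SV|), giving 43.296°.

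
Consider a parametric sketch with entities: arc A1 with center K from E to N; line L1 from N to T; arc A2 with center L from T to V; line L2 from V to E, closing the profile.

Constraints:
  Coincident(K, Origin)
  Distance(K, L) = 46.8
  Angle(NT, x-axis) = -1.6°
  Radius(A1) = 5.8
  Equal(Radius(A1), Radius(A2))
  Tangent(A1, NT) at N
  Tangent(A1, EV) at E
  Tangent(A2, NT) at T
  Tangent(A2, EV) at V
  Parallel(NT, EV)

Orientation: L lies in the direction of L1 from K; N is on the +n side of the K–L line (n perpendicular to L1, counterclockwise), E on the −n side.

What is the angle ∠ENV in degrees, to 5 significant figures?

76.079°

Tangency of A1 to both parallel lines with radius 5.8 puts N and E at K ± 5.8·n: N = (0.16195, 5.7977), E = (-0.16195, -5.7977). Equal radii place T and V the same way about L: T = L + 5.8·n = (46.944, 4.4910), V = L − 5.8·n = (46.620, -7.1045). Then cos ∠ENV = NE·NV / (|NE||NV|), giving 76.079°.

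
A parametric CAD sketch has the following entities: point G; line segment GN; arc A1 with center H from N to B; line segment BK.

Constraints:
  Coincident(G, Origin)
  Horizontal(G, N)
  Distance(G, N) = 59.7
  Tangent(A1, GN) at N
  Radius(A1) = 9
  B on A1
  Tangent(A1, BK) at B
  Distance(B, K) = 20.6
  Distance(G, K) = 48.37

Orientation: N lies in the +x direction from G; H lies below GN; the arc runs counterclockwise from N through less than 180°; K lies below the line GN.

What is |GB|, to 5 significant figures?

51.903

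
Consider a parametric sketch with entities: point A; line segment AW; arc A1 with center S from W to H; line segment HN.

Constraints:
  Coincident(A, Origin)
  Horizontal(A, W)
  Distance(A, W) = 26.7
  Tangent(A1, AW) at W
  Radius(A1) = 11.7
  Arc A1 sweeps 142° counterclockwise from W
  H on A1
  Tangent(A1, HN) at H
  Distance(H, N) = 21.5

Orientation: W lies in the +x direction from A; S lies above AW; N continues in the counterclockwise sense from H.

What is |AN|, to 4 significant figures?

38.14

A is at the origin; AW is horizontal with |AW| = 26.7 and W on the +x side, so W = (26.70, 0.000). The tangent condition forces SW to be normal to AW, so S = W + (0, 11.7) = (26.70, 11.70). On A1, W sits at bearing -90° from S; a 142° counterclockwise sweep puts H at bearing 52°, so H = S + 11.7·(cos 52°, sin 52°) = (33.90, 20.92). Since A1 is tangent to HN there, SH ⟂ HN, so HN runs along (−sin 52°, cos 52°); with |HN| = 21.5, N = (16.96, 34.16). Then |AN| = |N − A| = 38.14.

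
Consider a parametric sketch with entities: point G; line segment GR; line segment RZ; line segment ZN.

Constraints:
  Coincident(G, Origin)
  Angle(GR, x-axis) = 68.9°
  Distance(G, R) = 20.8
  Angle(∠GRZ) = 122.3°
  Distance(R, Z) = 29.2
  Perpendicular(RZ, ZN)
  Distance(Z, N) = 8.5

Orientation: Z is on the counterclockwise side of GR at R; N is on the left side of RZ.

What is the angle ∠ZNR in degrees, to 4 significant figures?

73.77°

G is at the origin; GR runs at 68.9° with length 20.8, so R = 20.8·(cos 68.9°, sin 68.9°) = (7.488, 19.41). ∠GRZ = 122.3°, so RZ runs at 68.9° + (180° − 122.3°) = 126.6° from the x-axis; with |RZ| = 29.2, Z = R + 29.2·(cos 126.6°, sin 126.6°) = (-9.922, 42.85). The perpendicularity gives ZN at right angles to RZ; with |ZN| = 8.5 on the left of RZ, N = Z + 8.5·(-0.8028, -0.5962) = (-16.75, 37.78). Then cos ∠ZNR = NZ·NR / (|NZ||NR|), giving 73.77°.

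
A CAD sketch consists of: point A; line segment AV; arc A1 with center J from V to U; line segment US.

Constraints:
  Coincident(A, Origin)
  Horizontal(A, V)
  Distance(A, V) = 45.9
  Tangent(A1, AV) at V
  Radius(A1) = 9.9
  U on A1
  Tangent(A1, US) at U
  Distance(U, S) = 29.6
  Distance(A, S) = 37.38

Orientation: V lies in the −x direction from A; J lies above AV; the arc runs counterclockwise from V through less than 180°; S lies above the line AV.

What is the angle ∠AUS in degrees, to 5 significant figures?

66.171°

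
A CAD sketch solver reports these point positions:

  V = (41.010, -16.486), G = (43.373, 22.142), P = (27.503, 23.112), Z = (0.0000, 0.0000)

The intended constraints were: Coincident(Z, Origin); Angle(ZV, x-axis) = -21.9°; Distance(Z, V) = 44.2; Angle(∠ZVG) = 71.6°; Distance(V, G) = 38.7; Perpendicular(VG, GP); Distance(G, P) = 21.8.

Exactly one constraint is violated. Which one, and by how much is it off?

Distance(G, P) = 21.8 — off by 5.90.

Z = (0.00, 0.00) ✓; ZV at -21.90° ✓; |ZV| = 44.20 ✓; ∠ZVG = 71.60° ✓; |VG| = 38.70 ✓; ∠(VG, GP) = 90.00° ✓; |GP| = 15.90 ✗.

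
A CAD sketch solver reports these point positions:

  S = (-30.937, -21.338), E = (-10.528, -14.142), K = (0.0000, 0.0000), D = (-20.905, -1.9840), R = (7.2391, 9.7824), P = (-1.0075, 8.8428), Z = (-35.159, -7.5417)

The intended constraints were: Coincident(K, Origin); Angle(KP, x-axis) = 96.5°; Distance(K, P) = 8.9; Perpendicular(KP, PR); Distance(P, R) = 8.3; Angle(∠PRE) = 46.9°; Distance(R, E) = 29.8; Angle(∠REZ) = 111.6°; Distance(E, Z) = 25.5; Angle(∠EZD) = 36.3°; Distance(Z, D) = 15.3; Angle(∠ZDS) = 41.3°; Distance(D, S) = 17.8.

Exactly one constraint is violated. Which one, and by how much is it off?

Distance(D, S) = 17.8 — off by 4.00.

K = (0.00, 0.00) ✓; KP at 96.50° ✓; |KP| = 8.900 ✓; ∠(KP, PR) = 90.00° ✓; |PR| = 8.300 ✓; ∠PRE = 46.90° ✓; |RE| = 29.80 ✓; ∠REZ = 111.6° ✓; |EZ| = 25.50 ✓; ∠EZD = 36.30° ✓; |ZD| = 15.30 ✓; ∠ZDS = 41.30° ✓; |DS| = 21.80 ✗.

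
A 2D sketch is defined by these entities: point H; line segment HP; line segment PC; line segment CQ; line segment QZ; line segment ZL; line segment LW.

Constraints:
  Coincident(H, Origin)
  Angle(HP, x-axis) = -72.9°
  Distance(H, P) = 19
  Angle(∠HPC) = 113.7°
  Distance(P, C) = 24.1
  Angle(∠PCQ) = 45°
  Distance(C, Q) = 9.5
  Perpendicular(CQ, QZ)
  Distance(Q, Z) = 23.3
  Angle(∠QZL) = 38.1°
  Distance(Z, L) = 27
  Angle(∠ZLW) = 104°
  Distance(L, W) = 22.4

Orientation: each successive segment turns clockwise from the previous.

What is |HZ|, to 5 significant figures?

28.468

H is at the origin; HP runs at -72.9° with length 19.0, so P = (5.5868, -18.160). ∠HPC = 113.7° gives PC at -139.20° from the x-axis; with |PC| = 24.1, C = (-12.657, -33.908). ∠PCQ = 45.0° gives CQ at 85.800° from the x-axis; with |CQ| = 9.5, Q = (-11.961, -24.433). CQ ⟂ QZ, so QZ runs at -4.2000°; with |QZ| = 23.3, Z = (11.276, -26.139). Then |HZ| = |Z − H| = 28.468.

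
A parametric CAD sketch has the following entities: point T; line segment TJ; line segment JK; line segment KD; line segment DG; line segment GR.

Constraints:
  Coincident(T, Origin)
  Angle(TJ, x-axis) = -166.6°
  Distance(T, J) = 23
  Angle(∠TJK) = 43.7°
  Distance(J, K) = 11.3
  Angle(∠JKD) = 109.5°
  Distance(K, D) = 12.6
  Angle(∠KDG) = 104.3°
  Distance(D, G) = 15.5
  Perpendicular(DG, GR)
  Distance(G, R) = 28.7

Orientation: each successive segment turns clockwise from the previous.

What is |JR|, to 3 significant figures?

13.8

∠KDG = 104.3° gives DG at -89.1° from the x-axis; with |DG| = 15.5, G = (-3.74, -14.3). The perpendicularity gives GR at right angles to DG, so GR runs at -179°; with |GR| = 28.7, R = (-32.4, -14.7). Then |JR| = |R − J| = 13.8.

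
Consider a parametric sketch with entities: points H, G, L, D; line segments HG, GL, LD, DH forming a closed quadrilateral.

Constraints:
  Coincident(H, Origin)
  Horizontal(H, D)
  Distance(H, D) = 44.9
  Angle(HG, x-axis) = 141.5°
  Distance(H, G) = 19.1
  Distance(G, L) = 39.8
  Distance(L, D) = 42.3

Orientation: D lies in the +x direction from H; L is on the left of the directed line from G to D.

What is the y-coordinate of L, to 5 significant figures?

33.189

H is at the origin; H and D share the same y with |HD| = 44.9 and D in +x, so D = (44.9, 0). HG runs at 141.5° with |HG| = 19.1, so G = (-14.948, 11.890). L is determined by |GL| = 39.8 and |LD| = 42.3 together: it lies at the intersection of circle(G, 39.8) and circle(D, 42.3). With |GD| = 61.017, the foot of the radical line on GD is 28.827 from G and the perpendicular offset is √(39.8² − 28.827²) = 27.442. Taking the left-of-GD solution: L = (18.674, 33.189).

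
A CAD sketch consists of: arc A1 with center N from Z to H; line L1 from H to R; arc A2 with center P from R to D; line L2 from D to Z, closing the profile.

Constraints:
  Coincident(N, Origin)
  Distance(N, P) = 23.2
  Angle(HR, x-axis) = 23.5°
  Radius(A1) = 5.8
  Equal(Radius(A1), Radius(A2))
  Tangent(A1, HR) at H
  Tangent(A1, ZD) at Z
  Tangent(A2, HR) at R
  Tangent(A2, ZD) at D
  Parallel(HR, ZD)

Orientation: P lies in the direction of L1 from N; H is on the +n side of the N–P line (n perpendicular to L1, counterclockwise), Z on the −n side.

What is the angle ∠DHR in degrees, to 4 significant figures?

26.57°

Tangency of A1 to both parallel lines with radius 5.8 puts H and Z at N ± 5.8·n: H = (-2.313, 5.319), Z = (2.313, -5.319). Equal radii place R and D the same way about P: R = P + 5.8·n = (18.96, 14.57), D = P − 5.8·n = (23.59, 3.932). Then cos ∠DHR = HD·HR / (|HD||HR|), giving 26.57°.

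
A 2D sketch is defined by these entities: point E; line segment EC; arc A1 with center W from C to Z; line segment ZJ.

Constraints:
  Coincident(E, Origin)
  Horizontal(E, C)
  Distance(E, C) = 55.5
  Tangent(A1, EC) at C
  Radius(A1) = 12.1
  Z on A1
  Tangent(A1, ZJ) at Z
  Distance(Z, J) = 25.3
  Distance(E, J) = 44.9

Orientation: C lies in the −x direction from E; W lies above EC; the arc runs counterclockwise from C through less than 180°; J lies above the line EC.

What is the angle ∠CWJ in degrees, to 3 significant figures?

129°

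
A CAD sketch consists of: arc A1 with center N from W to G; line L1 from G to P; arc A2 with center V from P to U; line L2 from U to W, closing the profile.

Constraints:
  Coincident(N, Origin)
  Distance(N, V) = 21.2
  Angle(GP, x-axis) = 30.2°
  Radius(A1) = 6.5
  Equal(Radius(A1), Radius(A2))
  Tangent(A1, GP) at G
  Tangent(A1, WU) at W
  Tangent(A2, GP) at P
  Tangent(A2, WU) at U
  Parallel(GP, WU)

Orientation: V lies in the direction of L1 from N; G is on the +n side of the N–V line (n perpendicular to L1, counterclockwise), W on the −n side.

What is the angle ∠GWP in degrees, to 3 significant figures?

58.5°

The slot axis is L1's direction at 30.2°, so u = (cos 30.2°, sin 30.2°) = (0.864, 0.503) and n = (−sin 30.2°, cos 30.2°) = (-0.503, 0.864). N is at the origin and V lies 21.2 along u from N, so V = 21.2·u = (18.3, 10.7). Tangency of A1 to both parallel lines with radius 6.5 puts G and W at N ± 6.5·n: G = (-3.27, 5.62), W = (3.27, -5.62). Equal radii place P and U the same way about V: P = V + 6.5·n = (15.1, 16.3), U = V − 6.5·n = (21.6, 5.05). Then cos ∠GWP = WG·WP / (|WG||WP|), giving 58.5°.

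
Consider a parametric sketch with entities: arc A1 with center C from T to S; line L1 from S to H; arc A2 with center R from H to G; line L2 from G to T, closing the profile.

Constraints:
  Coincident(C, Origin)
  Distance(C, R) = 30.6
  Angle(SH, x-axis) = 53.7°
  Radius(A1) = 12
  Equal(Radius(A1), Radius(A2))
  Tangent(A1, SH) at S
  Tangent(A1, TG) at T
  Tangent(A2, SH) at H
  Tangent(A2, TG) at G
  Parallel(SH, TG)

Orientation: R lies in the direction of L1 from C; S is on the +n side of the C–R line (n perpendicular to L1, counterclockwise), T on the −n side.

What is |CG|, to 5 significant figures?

32.869

Tangency of A1 to both parallel lines with radius 12.0 puts S and T at C ± 12.0·n: S = (-9.6711, 7.1042), T = (9.6711, -7.1042). Equal radii place H and G the same way about R: H = R + 12.0·n = (8.4445, 31.766), G = R − 12.0·n = (27.787, 17.557). Then |CG| = |G − C| = 32.869.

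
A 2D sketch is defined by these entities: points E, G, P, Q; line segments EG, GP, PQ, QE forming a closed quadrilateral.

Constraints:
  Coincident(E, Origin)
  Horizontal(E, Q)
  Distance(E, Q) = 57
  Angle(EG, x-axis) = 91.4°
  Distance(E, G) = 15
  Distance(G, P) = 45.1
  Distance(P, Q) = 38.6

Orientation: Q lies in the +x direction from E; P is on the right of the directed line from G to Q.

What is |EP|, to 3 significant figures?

33.6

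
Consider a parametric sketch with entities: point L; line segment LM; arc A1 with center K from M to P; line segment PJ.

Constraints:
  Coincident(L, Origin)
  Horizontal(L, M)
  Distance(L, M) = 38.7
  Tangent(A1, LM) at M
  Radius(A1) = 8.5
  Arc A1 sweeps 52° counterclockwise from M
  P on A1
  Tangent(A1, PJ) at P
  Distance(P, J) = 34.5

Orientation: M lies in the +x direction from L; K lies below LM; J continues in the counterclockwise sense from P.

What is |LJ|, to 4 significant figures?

32.30

L is at the origin; LM is horizontal with |LM| = 38.7 and M on the +x side, so M = (38.70, 0.000). A1 meets LM tangentially, so KM is at right angles to LM, so K = M + (0, -8.5) = (38.70, -8.500). On A1, M sits at bearing 90° from K; a 52° counterclockwise sweep puts P at bearing 142°, so P = K + 8.5·(cos 142°, sin 142°) = (32.00, -3.267). Since A1 is tangent to PJ there, KP ⟂ PJ, so PJ runs along (−sin 142°, cos 142°); with |PJ| = 34.5, J = (10.76, -30.45). Then |LJ| = |J − L| = 32.30.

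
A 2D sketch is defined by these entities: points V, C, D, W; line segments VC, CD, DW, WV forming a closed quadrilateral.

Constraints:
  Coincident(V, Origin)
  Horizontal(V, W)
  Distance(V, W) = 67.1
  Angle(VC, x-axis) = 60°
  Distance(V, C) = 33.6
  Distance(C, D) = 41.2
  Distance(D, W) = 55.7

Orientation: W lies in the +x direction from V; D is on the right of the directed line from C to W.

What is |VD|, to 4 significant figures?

17.39

Checks: |VW| = 67.10 ✓; |VC| = 33.60 ✓; |CD| = 41.20 ✓; |DW| = 55.70 ✓.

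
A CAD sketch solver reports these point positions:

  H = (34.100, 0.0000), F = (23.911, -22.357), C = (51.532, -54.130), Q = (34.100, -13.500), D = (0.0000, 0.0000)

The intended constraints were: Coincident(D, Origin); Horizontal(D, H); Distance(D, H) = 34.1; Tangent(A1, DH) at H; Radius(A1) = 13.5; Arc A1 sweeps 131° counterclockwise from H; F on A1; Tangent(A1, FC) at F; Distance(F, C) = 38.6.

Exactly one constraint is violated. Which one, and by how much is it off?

Distance(F, C) = 38.6 — off by 3.50.

D = (0.00, 0.00) ✓; D.y = 0.00, H.y = 0.00 ✓; |DH| = 34.10 ✓; ∠(QH, HD) = 90.00° ✓; |QH| = 13.50 ✓; bearing(Q→F) − bearing(Q→H) = 131.0° ✓; |QF| = 13.50 ✓; ∠(QF, FC) = 90.00° ✓; |FC| = 42.10 ✗.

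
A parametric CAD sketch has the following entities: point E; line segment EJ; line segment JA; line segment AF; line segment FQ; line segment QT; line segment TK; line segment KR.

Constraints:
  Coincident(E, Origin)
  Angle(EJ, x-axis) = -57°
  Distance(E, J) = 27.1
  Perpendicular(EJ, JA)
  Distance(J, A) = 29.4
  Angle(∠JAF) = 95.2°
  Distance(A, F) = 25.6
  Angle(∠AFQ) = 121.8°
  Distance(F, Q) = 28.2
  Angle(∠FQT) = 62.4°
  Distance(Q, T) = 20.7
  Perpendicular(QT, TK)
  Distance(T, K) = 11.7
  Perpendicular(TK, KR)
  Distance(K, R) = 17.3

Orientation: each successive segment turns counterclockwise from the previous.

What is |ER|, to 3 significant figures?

22.6

E is at the origin; EJ runs at -57.0° with length 27.1, so J = (14.8, -22.7). EJ ⟂ JA, so JA runs at 33.0°; with |JA| = 29.4, A = (39.4, -6.72). ∠JAF = 95.2° gives AF at 118° from the x-axis; with |AF| = 25.6, F = (27.5, 15.9). ∠AFQ = 121.8° gives FQ at 176° from the x-axis; with |FQ| = 28.2, Q = (-0.654, 17.9). ∠FQT = 62.4° gives QT at -66.4° from the x-axis; with |QT| = 20.7, T = (7.63, -1.07). QT is perpendicular to TK, so TK runs at 23.6°; with |TK| = 11.7, K = (18.4, 3.61). TK is perpendicular to KR, so KR runs at 114°; with |KR| = 17.3, R = (11.4, 19.5). Then |ER| = |R − E| = 22.6.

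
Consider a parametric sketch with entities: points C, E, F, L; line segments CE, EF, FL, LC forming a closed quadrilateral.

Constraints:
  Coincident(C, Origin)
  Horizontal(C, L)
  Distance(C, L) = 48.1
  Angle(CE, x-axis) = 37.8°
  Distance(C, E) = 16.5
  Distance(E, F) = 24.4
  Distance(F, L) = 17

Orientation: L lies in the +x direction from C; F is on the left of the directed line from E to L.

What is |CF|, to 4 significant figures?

39.49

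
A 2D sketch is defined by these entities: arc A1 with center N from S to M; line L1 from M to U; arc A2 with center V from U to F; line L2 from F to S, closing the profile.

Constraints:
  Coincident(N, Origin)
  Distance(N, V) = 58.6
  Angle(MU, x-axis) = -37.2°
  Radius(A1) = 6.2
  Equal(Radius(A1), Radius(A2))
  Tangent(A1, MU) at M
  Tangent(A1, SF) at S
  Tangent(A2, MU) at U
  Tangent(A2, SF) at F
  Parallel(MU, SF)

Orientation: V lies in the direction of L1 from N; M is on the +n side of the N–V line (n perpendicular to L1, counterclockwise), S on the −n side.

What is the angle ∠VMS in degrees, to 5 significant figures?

83.960°

The slot axis is L1's direction at -37.2°, so u = (cos -37.2°, sin -37.2°) = (0.79653, -0.60460) and n = (−sin -37.2°, cos -37.2°) = (0.60460, 0.79653). N is at the origin and V lies 58.6 along u from N, so V = 58.6·u = (46.677, -35.430). Tangency of A1 to both parallel lines with radius 6.2 puts M and S at N ± 6.2·n: M = (3.7485, 4.9385), S = (-3.7485, -4.9385). Then cos ∠VMS = MV·MS / (|MV||MS|), giving 83.960°.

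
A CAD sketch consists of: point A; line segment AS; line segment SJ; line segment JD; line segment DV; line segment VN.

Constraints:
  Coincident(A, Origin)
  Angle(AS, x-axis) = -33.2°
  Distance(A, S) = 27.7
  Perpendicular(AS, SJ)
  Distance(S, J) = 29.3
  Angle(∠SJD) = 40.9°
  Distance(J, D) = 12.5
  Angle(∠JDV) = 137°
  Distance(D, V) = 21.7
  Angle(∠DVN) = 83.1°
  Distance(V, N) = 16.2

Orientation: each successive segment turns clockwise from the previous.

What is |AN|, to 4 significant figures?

36.32

A is at the origin; AS runs at -33.2° with length 27.7, so S = (23.18, -15.17). AS ⟂ SJ, so SJ runs at -123.2°; with |SJ| = 29.3, J = (7.135, -39.68). ∠SJD = 40.9° gives JD at 97.70° from the x-axis; with |JD| = 12.5, D = (5.460, -27.30). ∠JDV = 137.0° gives DV at 54.70° from the x-axis; with |DV| = 21.7, V = (18.00, -9.587). ∠DVN = 83.1° gives VN at -42.20° from the x-axis; with |VN| = 16.2, N = (30.00, -20.47). Then |AN| = |N − A| = 36.32.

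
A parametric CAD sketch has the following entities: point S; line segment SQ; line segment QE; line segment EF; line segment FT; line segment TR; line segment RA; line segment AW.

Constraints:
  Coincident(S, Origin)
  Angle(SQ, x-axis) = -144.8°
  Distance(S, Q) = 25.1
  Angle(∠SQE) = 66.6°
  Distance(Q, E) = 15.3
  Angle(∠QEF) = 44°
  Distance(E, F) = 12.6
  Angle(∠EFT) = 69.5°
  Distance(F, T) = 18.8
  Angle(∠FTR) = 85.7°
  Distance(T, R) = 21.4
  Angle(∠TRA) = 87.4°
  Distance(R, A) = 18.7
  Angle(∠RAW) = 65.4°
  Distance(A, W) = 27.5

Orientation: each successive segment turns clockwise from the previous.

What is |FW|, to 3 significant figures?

13.7

S is at the origin; SQ runs at -144.8° with length 25.1, so Q = (-20.5, -14.5). ∠SQE = 66.6° gives QE at 102° from the x-axis; with |QE| = 15.3, E = (-23.6, 0.508). ∠QEF = 44.0° gives EF at -34.2° from the x-axis; with |EF| = 12.6, F = (-13.2, -6.57). ∠EFT = 69.5° gives FT at -145° from the x-axis; with |FT| = 18.8, T = (-28.6, -17.4). ∠FTR = 85.7° gives TR at 121° from the x-axis; with |TR| = 21.4, R = (-39.6, 0.906). ∠TRA = 87.4° gives RA at 28.4° from the x-axis; with |RA| = 18.7, A = (-23.1, 9.80). ∠RAW = 65.4° gives AW at -86.2° from the x-axis; with |AW| = 27.5, W = (-21.3, -17.6). Then |FW| = |W − F| = 13.7.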